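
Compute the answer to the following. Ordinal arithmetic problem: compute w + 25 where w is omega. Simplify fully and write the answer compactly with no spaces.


Compute w + 25.
Ordinal + is associative but NOT commutative; for finite n>0, n + w = w but w + n stays w+n.
w + 25 is already in normal form (a successor ordinal beyond w).
Result = w+25

w+25


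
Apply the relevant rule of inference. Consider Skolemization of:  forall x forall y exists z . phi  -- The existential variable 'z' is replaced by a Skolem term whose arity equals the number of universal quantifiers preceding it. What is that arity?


Quantifier prefix: forall x forall y exists z
'z' is existentially quantified at position 3.
Universal variables preceding it: x, y
Skolem function arity = 2

2


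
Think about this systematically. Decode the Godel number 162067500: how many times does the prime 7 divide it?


Factorize 162067500 by dividing by 7 repeatedly.
Division steps: 7 divides 162067500 exactly 4 time(s).
Exponent of 7 = 4

4


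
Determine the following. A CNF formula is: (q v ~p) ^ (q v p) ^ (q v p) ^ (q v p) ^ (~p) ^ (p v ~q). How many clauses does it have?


A CNF formula is a conjunction of clauses.
Clauses are separated by ^.
Counting the conjuncts: 6 clauses.

6


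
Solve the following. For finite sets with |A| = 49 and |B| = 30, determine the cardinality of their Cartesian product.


The Cartesian product A x B contains all ordered pairs (a, b).
|A x B| = |A| * |B| = 49 * 30 = 1470

1470


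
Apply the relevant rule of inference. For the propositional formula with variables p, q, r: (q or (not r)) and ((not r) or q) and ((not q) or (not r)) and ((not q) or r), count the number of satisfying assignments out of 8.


Evaluate all 8 assignments for p, q, r:
p=0, q=0, r=0: 1
p=0, q=0, r=1: 0
p=0, q=1, r=0: 0
p=0, q=1, r=1: 0
p=1, q=0, r=0: 1
p=1, q=0, r=1: 0
p=1, q=1, r=0: 0
p=1, q=1, r=1: 0
Satisfying count = 2

2


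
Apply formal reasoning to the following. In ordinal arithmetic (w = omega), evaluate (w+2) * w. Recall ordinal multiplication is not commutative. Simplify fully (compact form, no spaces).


Compute (w+2) * w.
Ordinal * is associative and left-distributive over +, but NOT commutative; for finite n>1, n*w = w but w*n stays w*n.
(w+2) * w = sup{(w+2)*k : k<w} = sup{w*k+2} = w^2 (the +2 tail is absorbed in the limit).
Result = w^2

w^2


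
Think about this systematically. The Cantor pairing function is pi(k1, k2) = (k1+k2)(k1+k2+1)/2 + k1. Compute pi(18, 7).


k1 + k2 = 25
(k1+k2)(k1+k2+1)/2 = 25 * 26 / 2 = 325
pi = 325 + 18 = 343

343


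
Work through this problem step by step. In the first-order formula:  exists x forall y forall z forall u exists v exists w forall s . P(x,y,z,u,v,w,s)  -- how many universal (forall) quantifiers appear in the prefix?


Quantifier prefix: exists x forall y forall z forall u exists v exists w forall s
Mark each quantifier type:
  E U U U E E U
Universal count = 4, Existential count = 3
Asked for universal (forall) quantifiers: 4

4


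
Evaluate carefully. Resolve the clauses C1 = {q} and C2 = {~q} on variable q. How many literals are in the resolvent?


Remove q from C1 and ~q from C2.
C1 remainder: {}
C2 remainder: {}
Union (resolvent): {} (empty clause)
Resolvent has 0 literal(s).

0


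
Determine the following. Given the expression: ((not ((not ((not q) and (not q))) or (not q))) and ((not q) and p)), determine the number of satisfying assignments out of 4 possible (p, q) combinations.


Check all 4 assignments:
p=0, q=0: 0
p=0, q=1: 0
p=1, q=0: 0
p=1, q=1: 0
Count of True = 0

0


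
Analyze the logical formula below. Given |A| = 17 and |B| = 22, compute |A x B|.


The Cartesian product A x B contains all ordered pairs (a, b).
|A x B| = |A| * |B| = 17 * 22 = 374

374


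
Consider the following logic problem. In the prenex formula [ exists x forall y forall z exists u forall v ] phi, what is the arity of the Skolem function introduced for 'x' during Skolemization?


Quantifier prefix: exists x forall y forall z exists u forall v
'x' is existentially quantified at position 1.
No universal quantifiers precede it.
Skolem function arity = 0 (a Skolem constant)

0


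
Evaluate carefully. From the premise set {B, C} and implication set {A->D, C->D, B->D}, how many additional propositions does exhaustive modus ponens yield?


Initial facts: {B, C}
Apply modus ponens to closure:
  C and C->D  =>  D
Final known: {B, C, D}
New propositions: {D}
Count = 1

1


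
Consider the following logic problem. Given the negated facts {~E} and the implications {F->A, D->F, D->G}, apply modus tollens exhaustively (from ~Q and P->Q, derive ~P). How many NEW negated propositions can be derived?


Initial negated facts: {~E}
Apply modus tollens to closure:
  (no implication fires)
Final negated: {~E}
New negations: {(none)}
Count = 0

0


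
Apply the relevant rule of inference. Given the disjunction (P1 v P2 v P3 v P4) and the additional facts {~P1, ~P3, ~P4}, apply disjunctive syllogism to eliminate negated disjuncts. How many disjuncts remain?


Original disjuncts (4): P1, P2, P3, P4
Negated (eliminate): ~P1, ~P3, ~P4
Remaining disjuncts: P2
Count = 4 - 3 = 1

1


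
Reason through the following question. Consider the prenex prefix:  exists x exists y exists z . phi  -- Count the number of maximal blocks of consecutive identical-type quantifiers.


Quantifier-type sequence: E E E  (A=forall, E=exists)
Group into maximal same-type runs:
  Ex3
Number of blocks = 1

1


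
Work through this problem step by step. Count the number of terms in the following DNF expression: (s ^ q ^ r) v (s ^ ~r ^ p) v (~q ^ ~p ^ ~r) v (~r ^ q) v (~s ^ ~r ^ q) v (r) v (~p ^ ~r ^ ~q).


A DNF formula is a disjunction of terms (conjunctions).
Terms are separated by v.
Counting the disjuncts: 7 terms.

7


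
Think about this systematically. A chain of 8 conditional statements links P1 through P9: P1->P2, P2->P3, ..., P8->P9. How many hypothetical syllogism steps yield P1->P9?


With 8 implications in a chain connecting 9 propositions:
P1->P2, P2->P3, ..., P8->P9
Steps needed = (number of implications) - 1 = 8 - 1 = 7

7


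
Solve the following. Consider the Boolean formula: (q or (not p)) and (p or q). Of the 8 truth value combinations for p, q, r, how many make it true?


Evaluate all 8 assignments for p, q, r:
p=0, q=0, r=0: 0
p=0, q=0, r=1: 0
p=0, q=1, r=0: 1
p=0, q=1, r=1: 1
p=1, q=0, r=0: 0
p=1, q=0, r=1: 0
p=1, q=1, r=0: 1
p=1, q=1, r=1: 1
Satisfying count = 4

4


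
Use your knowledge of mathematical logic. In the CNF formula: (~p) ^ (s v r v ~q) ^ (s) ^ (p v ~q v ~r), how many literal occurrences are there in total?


Counting literals in each clause:
Clause 1: 1 literal(s)
Clause 2: 3 literal(s)
Clause 3: 1 literal(s)
Clause 4: 3 literal(s)
Total = 8

8


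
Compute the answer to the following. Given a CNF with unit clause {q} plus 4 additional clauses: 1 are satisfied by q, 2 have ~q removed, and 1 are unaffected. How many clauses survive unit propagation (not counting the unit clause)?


Satisfied (removed): 1
Shortened (remain): 2
Unchanged (remain): 1
Remaining = 2 + 1 = 3

3


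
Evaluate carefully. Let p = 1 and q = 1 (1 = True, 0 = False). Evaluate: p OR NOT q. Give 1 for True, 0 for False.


p = 1, q = 1
Operation: p OR NOT q
Evaluate: 1 OR NOT 1 = 1

1


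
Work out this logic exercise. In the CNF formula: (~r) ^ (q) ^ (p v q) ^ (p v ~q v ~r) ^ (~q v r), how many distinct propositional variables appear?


Identify each variable that appears in the formula.
Variables found: p, q, r
Count = 3

3


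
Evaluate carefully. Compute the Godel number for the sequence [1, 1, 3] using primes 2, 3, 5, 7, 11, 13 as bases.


Encode each element as an exponent of the corresponding prime:
  2^1 = 2
  3^1 = 3
  5^3 = 125
Product = 2 * 3 * 125 = 750

750


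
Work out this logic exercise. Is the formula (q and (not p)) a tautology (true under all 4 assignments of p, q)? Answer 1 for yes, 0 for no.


Check all 4 assignments:
p=0, q=0: 0
p=0, q=1: 1
p=1, q=0: 0
p=1, q=1: 0
Satisfying count = 1/4.
Tautology iff count = 4: no.

0


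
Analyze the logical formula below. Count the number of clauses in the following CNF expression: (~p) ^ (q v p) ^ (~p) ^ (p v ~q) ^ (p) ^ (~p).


A CNF formula is a conjunction of clauses.
Clauses are separated by ^.
Counting the conjuncts: 6 clauses.

6


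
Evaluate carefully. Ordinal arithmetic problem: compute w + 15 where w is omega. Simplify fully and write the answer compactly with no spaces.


Compute w + 15.
Ordinal + is associative but NOT commutative; for finite n>0, n + w = w but w + n stays w+n.
w + 15 is already in normal form (a successor ordinal beyond w).
Result = w+15

w+15


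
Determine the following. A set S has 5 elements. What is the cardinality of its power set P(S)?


The power set of a set with n elements has 2^n elements.
|P(S)| = 2^5 = 32

32


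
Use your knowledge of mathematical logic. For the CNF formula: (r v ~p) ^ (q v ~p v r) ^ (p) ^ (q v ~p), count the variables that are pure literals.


Check each variable for pure literal status:
p: mixed (not pure)
q: pure positive
r: pure positive
Pure literal count = 2

2


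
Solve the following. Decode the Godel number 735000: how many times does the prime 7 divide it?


Factorize 735000 by dividing by 7 repeatedly.
Division steps: 7 divides 735000 exactly 2 time(s).
Exponent of 7 = 2

2


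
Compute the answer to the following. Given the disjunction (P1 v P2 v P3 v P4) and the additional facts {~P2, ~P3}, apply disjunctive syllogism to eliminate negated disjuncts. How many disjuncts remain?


Original disjuncts (4): P1, P2, P3, P4
Negated (eliminate): ~P2, ~P3
Remaining disjuncts: P1, P4
Count = 4 - 2 = 2

2


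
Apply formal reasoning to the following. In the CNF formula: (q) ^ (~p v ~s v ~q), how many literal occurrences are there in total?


Counting literals in each clause:
Clause 1: 1 literal(s)
Clause 2: 3 literal(s)
Total = 4

4


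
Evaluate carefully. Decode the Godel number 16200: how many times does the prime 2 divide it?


Factorize 16200 by dividing by 2 repeatedly.
Division steps: 2 divides 16200 exactly 3 time(s).
Exponent of 2 = 3

3


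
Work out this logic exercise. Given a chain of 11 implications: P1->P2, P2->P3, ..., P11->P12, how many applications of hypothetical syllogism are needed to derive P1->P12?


With 11 implications in a chain connecting 12 propositions:
P1->P2, P2->P3, ..., P11->P12
Steps needed = (number of implications) - 1 = 11 - 1 = 10

10


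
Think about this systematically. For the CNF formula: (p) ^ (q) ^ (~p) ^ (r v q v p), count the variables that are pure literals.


Check each variable for pure literal status:
p: mixed (not pure)
q: pure positive
r: pure positive
Pure literal count = 2

2


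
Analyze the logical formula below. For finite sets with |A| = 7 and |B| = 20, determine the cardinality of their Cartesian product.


The Cartesian product A x B contains all ordered pairs (a, b).
|A x B| = |A| * |B| = 7 * 20 = 140

140


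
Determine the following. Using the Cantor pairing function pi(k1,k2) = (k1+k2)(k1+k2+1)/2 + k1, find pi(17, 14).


k1 + k2 = 31
(k1+k2)(k1+k2+1)/2 = 31 * 32 / 2 = 496
pi = 496 + 17 = 513

513


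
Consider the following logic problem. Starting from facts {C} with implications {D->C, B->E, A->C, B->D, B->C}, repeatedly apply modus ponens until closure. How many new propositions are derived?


Initial facts: {C}
Apply modus ponens to closure:
  (no implication fires)
Final known: {C}
New propositions: {(none)}
Count = 0

0


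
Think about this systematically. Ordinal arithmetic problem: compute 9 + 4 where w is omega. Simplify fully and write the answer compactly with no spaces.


Compute 9 + 4.
Ordinal + is associative but NOT commutative; for finite n>0, n + w = w but w + n stays w+n.
Both operands finite; ordinal + agrees with natural +: 9 + 4 = 13.
Result = 13

13


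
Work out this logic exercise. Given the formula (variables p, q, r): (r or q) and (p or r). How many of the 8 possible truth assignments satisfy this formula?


Evaluate all 8 assignments for p, q, r:
p=0, q=0, r=0: 0
p=0, q=0, r=1: 1
p=0, q=1, r=0: 0
p=0, q=1, r=1: 1
p=1, q=0, r=0: 0
p=1, q=0, r=1: 1
p=1, q=1, r=0: 1
p=1, q=1, r=1: 1
Satisfying count = 5

5


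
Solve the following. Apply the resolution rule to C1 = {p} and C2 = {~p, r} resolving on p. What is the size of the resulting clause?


Remove p from C1 and ~p from C2.
C1 remainder: {}
C2 remainder: {r}
Union (resolvent): {r}
Resolvent has 1 literal(s).

1


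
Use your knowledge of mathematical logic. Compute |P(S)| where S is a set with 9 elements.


The power set of a set with n elements has 2^n elements.
|P(S)| = 2^9 = 512

512


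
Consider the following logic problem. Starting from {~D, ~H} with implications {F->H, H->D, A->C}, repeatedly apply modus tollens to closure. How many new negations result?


Initial negated facts: {~D, ~H}
Apply modus tollens to closure:
  ~H and F->H  =>  ~F
Final negated: {~D, ~F, ~H}
New negations: {~F}
Count = 1

1


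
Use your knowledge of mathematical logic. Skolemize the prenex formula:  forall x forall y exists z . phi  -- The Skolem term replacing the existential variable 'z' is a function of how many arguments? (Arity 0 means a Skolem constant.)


Quantifier prefix: forall x forall y exists z
'z' is existentially quantified at position 3.
Universal variables preceding it: x, y
Skolem function arity = 2

2


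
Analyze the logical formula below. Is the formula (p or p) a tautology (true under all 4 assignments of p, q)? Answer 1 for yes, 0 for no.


Check all 4 assignments:
p=0, q=0: 0
p=0, q=1: 0
p=1, q=0: 1
p=1, q=1: 1
Satisfying count = 2/4.
Tautology iff count = 4: no.

0


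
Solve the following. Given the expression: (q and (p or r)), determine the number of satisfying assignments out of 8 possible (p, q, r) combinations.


Check all 8 assignments:
p=0, q=0, r=0: 0
p=0, q=0, r=1: 0
p=0, q=1, r=0: 0
p=0, q=1, r=1: 1
p=1, q=0, r=0: 0
p=1, q=0, r=1: 0
p=1, q=1, r=0: 1
p=1, q=1, r=1: 1
Count of True = 3

3


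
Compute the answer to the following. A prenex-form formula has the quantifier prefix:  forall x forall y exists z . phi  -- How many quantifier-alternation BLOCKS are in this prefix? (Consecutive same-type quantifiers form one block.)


Quantifier-type sequence: A A E  (A=forall, E=exists)
Group into maximal same-type runs:
  Ax2 | Ex1
Number of blocks = 2

2


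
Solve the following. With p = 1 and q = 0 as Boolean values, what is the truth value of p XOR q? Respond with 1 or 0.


p = 1, q = 0
Operation: p XOR q
Evaluate: 1 XOR 0 = 1

1


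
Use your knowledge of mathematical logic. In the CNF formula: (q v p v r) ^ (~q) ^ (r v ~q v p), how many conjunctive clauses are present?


A CNF formula is a conjunction of clauses.
Clauses are separated by ^.
Counting the conjuncts: 3 clauses.

3


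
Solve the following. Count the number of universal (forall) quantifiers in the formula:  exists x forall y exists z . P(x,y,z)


Quantifier prefix: exists x forall y exists z
Mark each quantifier type:
  E U E
Universal count = 1, Existential count = 2
Asked for universal (forall) quantifiers: 1

1


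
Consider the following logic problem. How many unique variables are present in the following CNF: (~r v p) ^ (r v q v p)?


Identify each variable that appears in the formula.
Variables found: p, q, r
Count = 3

3


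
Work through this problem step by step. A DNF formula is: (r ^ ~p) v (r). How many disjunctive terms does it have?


A DNF formula is a disjunction of terms (conjunctions).
Terms are separated by v.
Counting the disjuncts: 2 terms.

2


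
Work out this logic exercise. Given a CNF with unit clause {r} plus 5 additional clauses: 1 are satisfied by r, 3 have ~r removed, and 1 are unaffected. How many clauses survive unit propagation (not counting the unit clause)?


Satisfied (removed): 1
Shortened (remain): 3
Unchanged (remain): 1
Remaining = 3 + 1 = 4

4


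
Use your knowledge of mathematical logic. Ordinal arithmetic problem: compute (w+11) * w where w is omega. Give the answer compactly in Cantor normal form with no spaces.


Compute (w+11) * w.
Ordinal * is associative and left-distributive over +, but NOT commutative; for finite n>1, n*w = w but w*n stays w*n.
(w+11) * w = sup{(w+11)*k : k<w} = sup{w*k+11} = w^2 (the +11 tail is absorbed in the limit).
Result = w^2

w^2


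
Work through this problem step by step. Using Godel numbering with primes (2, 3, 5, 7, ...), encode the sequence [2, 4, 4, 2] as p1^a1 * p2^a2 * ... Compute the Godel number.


Encode each element as an exponent of the corresponding prime:
  2^2 = 4
  3^4 = 81
  5^4 = 625
  7^2 = 49
Product = 4 * 81 * 625 * 49 = 9922500

9922500


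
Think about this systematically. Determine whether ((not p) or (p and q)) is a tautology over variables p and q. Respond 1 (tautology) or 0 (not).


Check all 4 assignments:
p=0, q=0: 1
p=0, q=1: 1
p=1, q=0: 0
p=1, q=1: 1
Satisfying count = 3/4.
Tautology iff count = 4: no.

0


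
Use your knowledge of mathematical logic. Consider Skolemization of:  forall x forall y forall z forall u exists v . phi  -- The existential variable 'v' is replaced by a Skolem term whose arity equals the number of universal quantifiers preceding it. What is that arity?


Quantifier prefix: forall x forall y forall z forall u exists v
'v' is existentially quantified at position 5.
Universal variables preceding it: x, y, z, u
Skolem function arity = 4

4


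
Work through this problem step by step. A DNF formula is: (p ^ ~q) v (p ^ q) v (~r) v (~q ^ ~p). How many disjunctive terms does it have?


A DNF formula is a disjunction of terms (conjunctions).
Terms are separated by v.
Counting the disjuncts: 4 terms.

4


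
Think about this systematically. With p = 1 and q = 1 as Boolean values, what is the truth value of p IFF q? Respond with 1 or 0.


p = 1, q = 1
Operation: p IFF q
Evaluate: 1 IFF 1 = 1

1


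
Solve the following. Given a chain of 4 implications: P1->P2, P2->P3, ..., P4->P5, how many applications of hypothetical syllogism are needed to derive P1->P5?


With 4 implications in a chain connecting 5 propositions:
P1->P2, P2->P3, ..., P4->P5
Steps needed = (number of implications) - 1 = 4 - 1 = 3

3


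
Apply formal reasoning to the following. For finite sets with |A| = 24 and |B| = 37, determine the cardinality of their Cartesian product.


The Cartesian product A x B contains all ordered pairs (a, b).
|A x B| = |A| * |B| = 24 * 37 = 888

888


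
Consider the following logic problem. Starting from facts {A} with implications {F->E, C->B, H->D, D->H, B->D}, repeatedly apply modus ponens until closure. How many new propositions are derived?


Initial facts: {A}
Apply modus ponens to closure:
  (no implication fires)
Final known: {A}
New propositions: {(none)}
Count = 0

0


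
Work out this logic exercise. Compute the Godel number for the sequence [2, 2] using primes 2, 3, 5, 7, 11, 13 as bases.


Encode each element as an exponent of the corresponding prime:
  2^2 = 4
  3^2 = 9
Product = 4 * 9 = 36

36


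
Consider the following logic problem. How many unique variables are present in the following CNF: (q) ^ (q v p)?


Identify each variable that appears in the formula.
Variables found: p, q
Count = 2

2


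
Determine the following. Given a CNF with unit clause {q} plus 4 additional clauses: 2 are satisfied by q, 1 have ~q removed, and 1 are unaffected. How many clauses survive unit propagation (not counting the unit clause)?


Satisfied (removed): 2
Shortened (remain): 1
Unchanged (remain): 1
Remaining = 1 + 1 = 2

2


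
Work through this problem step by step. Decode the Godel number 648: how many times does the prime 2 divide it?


Factorize 648 by dividing by 2 repeatedly.
Division steps: 2 divides 648 exactly 3 time(s).
Exponent of 2 = 3

3


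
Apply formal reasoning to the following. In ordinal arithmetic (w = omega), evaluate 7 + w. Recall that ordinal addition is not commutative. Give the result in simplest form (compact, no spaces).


Compute 7 + w.
Ordinal + is associative but NOT commutative; for finite n>0, n + w = w but w + n stays w+n.
Any finite left addend is absorbed by w on the right: 7 + w = w.
Result = w

w


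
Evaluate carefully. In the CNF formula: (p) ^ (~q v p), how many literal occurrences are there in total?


Counting literals in each clause:
Clause 1: 1 literal(s)
Clause 2: 2 literal(s)
Total = 3

3


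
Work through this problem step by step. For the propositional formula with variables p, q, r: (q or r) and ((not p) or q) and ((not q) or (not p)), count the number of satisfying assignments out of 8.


Evaluate all 8 assignments for p, q, r:
p=0, q=0, r=0: 0
p=0, q=0, r=1: 1
p=0, q=1, r=0: 1
p=0, q=1, r=1: 1
p=1, q=0, r=0: 0
p=1, q=0, r=1: 0
p=1, q=1, r=0: 0
p=1, q=1, r=1: 0
Satisfying count = 3

3


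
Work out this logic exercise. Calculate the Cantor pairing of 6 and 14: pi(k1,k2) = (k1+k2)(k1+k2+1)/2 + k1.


k1 + k2 = 20
(k1+k2)(k1+k2+1)/2 = 20 * 21 / 2 = 210
pi = 210 + 6 = 216

216


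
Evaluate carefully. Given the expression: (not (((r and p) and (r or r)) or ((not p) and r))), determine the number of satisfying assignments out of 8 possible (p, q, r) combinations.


Check all 8 assignments:
p=0, q=0, r=0: 1
p=0, q=0, r=1: 0
p=0, q=1, r=0: 1
p=0, q=1, r=1: 0
p=1, q=0, r=0: 1
p=1, q=0, r=1: 0
p=1, q=1, r=0: 1
p=1, q=1, r=1: 0
Count of True = 4

4


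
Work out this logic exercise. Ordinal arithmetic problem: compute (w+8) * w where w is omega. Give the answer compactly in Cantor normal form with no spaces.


Compute (w+8) * w.
Ordinal * is associative and left-distributive over +, but NOT commutative; for finite n>1, n*w = w but w*n stays w*n.
(w+8) * w = sup{(w+8)*k : k<w} = sup{w*k+8} = w^2 (the +8 tail is absorbed in the limit).
Result = w^2

w^2


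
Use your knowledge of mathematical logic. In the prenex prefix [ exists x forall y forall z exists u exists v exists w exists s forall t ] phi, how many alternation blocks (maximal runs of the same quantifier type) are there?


Quantifier-type sequence: E A A E E E E A  (A=forall, E=exists)
Group into maximal same-type runs:
  Ex1 | Ax2 | Ex4 | Ax1
Number of blocks = 4

4


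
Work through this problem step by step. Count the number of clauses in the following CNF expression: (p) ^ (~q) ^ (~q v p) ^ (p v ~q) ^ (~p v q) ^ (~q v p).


A CNF formula is a conjunction of clauses.
Clauses are separated by ^.
Counting the conjuncts: 6 clauses.

6


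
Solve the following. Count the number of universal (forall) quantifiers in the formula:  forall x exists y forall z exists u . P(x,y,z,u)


Quantifier prefix: forall x exists y forall z exists u
Mark each quantifier type:
  U E U E
Universal count = 2, Existential count = 2
Asked for universal (forall) quantifiers: 2

2


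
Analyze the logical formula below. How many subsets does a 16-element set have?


The power set of a set with n elements has 2^n elements.
|P(S)| = 2^16 = 65536

65536


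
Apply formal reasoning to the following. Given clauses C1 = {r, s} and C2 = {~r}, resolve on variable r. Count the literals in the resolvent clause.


Remove r from C1 and ~r from C2.
C1 remainder: {s}
C2 remainder: {}
Union (resolvent): {s}
Resolvent has 1 literal(s).

1


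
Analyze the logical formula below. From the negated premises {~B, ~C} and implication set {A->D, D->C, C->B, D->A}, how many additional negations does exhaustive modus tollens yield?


Initial negated facts: {~B, ~C}
Apply modus tollens to closure:
  ~C and D->C  =>  ~D
  ~D and A->D  =>  ~A
Final negated: {~A, ~B, ~C, ~D}
New negations: {~A, ~D}
Count = 2

2


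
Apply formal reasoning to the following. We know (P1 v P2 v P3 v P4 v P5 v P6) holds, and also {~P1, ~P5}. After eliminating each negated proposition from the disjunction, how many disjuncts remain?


Original disjuncts (6): P1, P2, P3, P4, P5, P6
Negated (eliminate): ~P1, ~P5
Remaining disjuncts: P2, P3, P4, P6
Count = 6 - 2 = 4

4


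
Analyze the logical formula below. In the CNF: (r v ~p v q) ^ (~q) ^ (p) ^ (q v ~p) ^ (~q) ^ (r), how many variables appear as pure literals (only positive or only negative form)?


Check each variable for pure literal status:
p: mixed (not pure)
q: mixed (not pure)
r: pure positive
Pure literal count = 1

1


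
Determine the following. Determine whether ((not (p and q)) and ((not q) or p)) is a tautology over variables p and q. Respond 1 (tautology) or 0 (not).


Check all 4 assignments:
p=0, q=0: 1
p=0, q=1: 0
p=1, q=0: 1
p=1, q=1: 0
Satisfying count = 2/4.
Tautology iff count = 4: no.

0


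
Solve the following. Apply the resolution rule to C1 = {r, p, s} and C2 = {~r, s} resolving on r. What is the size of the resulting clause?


Remove r from C1 and ~r from C2.
C1 remainder: {p, s}
C2 remainder: {s}
Union (resolvent): {p, s}
Resolvent has 2 literal(s).

2


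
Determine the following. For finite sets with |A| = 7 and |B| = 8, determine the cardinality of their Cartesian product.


The Cartesian product A x B contains all ordered pairs (a, b).
|A x B| = |A| * |B| = 7 * 8 = 56

56


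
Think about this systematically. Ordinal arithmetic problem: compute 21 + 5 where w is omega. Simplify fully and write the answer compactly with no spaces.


Compute 21 + 5.
Ordinal + is associative but NOT commutative; for finite n>0, n + w = w but w + n stays w+n.
Both operands finite; ordinal + agrees with natural +: 21 + 5 = 26.
Result = 26

26


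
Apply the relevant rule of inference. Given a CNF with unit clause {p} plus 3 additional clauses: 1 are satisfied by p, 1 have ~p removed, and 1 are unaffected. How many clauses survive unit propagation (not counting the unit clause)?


Satisfied (removed): 1
Shortened (remain): 1
Unchanged (remain): 1
Remaining = 1 + 1 = 2

2


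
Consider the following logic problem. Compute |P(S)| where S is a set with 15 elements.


The power set of a set with n elements has 2^n elements.
|P(S)| = 2^15 = 32768

32768


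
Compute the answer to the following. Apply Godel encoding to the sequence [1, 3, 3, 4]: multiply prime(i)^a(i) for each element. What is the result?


Encode each element as an exponent of the corresponding prime:
  2^1 = 2
  3^3 = 27
  5^3 = 125
  7^4 = 2401
Product = 2 * 27 * 125 * 2401 = 16206750

16206750


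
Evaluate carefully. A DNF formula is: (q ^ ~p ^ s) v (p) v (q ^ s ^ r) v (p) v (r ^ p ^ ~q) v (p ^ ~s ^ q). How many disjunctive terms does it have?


A DNF formula is a disjunction of terms (conjunctions).
Terms are separated by v.
Counting the disjuncts: 6 terms.

6


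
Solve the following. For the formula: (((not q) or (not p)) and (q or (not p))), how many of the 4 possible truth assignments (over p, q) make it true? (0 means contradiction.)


Check all 4 assignments:
p=0, q=0: 1
p=0, q=1: 1
p=1, q=0: 0
p=1, q=1: 0
Count of True = 2

2


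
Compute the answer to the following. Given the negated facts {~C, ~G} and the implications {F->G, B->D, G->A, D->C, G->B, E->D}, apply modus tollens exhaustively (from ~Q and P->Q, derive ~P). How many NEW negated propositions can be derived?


Initial negated facts: {~C, ~G}
Apply modus tollens to closure:
  ~G and F->G  =>  ~F
  ~C and D->C  =>  ~D
  ~D and E->D  =>  ~E
  ~D and B->D  =>  ~B
Final negated: {~B, ~C, ~D, ~E, ~F, ~G}
New negations: {~B, ~D, ~E, ~F}
Count = 4

4


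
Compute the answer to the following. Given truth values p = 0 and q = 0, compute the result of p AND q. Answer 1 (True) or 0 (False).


p = 0, q = 0
Operation: p AND q
Evaluate: 0 AND 0 = 0

0


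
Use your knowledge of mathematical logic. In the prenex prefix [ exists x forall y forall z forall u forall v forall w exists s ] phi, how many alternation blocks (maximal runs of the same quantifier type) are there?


Quantifier-type sequence: E A A A A A E  (A=forall, E=exists)
Group into maximal same-type runs:
  Ex1 | Ax5 | Ex1
Number of blocks = 3

3


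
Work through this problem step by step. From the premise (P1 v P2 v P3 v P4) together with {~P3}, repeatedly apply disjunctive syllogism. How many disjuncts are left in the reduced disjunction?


Original disjuncts (4): P1, P2, P3, P4
Negated (eliminate): ~P3
Remaining disjuncts: P1, P2, P4
Count = 4 - 1 = 3

3


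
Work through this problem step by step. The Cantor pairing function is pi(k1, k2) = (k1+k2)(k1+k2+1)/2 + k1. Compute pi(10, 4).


k1 + k2 = 14
(k1+k2)(k1+k2+1)/2 = 14 * 15 / 2 = 105
pi = 105 + 10 = 115

115


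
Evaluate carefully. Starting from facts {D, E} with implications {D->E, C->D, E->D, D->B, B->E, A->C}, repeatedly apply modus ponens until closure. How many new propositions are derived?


Initial facts: {D, E}
Apply modus ponens to closure:
  D and D->B  =>  B
Final known: {B, D, E}
New propositions: {B}
Count = 1

1


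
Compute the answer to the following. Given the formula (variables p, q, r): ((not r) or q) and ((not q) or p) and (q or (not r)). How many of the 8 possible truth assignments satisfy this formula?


Evaluate all 8 assignments for p, q, r:
p=0, q=0, r=0: 1
p=0, q=0, r=1: 0
p=0, q=1, r=0: 0
p=0, q=1, r=1: 0
p=1, q=0, r=0: 1
p=1, q=0, r=1: 0
p=1, q=1, r=0: 1
p=1, q=1, r=1: 1
Satisfying count = 4

4


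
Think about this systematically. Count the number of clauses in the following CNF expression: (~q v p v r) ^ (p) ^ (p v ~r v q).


A CNF formula is a conjunction of clauses.
Clauses are separated by ^.
Counting the conjuncts: 3 clauses.

3


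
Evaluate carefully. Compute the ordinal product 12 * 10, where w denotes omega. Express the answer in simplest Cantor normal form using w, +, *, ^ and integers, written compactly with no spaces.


Compute 12 * 10.
Ordinal * is associative and left-distributive over +, but NOT commutative; for finite n>1, n*w = w but w*n stays w*n.
Both finite; ordinal * agrees with natural *: 12 * 10 = 120.
Result = 120

120


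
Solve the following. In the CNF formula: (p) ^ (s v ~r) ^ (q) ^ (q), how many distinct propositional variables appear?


Identify each variable that appears in the formula.
Variables found: p, q, r, s
Count = 4

4


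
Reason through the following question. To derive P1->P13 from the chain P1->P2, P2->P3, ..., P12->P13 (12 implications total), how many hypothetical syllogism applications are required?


With 12 implications in a chain connecting 13 propositions:
P1->P2, P2->P3, ..., P12->P13
Steps needed = (number of implications) - 1 = 12 - 1 = 11

11


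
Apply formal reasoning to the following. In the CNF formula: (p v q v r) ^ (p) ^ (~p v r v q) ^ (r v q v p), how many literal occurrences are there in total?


Counting literals in each clause:
Clause 1: 3 literal(s)
Clause 2: 1 literal(s)
Clause 3: 3 literal(s)
Clause 4: 3 literal(s)
Total = 10

10


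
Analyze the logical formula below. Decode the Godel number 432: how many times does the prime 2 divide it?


Factorize 432 by dividing by 2 repeatedly.
Division steps: 2 divides 432 exactly 4 time(s).
Exponent of 2 = 4

4


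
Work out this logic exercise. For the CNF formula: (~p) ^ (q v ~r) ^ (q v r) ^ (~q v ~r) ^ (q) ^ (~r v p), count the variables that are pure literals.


Check each variable for pure literal status:
p: mixed (not pure)
q: mixed (not pure)
r: mixed (not pure)
Pure literal count = 0

0


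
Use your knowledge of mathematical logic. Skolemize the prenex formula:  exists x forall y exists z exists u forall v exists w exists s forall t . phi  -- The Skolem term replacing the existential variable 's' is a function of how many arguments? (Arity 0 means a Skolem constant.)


Quantifier prefix: exists x forall y exists z exists u forall v exists w exists s forall t
's' is existentially quantified at position 7.
Universal variables preceding it: y, v
Skolem function arity = 2

2


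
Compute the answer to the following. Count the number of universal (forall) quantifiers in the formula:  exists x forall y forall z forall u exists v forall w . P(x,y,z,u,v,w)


Quantifier prefix: exists x forall y forall z forall u exists v forall w
Mark each quantifier type:
  E U U U E U
Universal count = 4, Existential count = 2
Asked for universal (forall) quantifiers: 4

4


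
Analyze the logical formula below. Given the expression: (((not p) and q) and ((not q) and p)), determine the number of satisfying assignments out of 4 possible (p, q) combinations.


Check all 4 assignments:
p=0, q=0: 0
p=0, q=1: 0
p=1, q=0: 0
p=1, q=1: 0
Count of True = 0

0


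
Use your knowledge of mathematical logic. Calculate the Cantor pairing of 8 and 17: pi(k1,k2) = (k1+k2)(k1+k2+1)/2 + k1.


k1 + k2 = 25
(k1+k2)(k1+k2+1)/2 = 25 * 26 / 2 = 325
pi = 325 + 8 = 333

333


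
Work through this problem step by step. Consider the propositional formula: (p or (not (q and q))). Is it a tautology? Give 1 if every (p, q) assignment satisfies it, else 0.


Check all 4 assignments:
p=0, q=0: 1
p=0, q=1: 0
p=1, q=0: 1
p=1, q=1: 1
Satisfying count = 3/4.
Tautology iff count = 4: no.

0


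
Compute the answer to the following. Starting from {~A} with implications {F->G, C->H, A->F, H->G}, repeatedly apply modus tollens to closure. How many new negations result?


Initial negated facts: {~A}
Apply modus tollens to closure:
  (no implication fires)
Final negated: {~A}
New negations: {(none)}
Count = 0

0


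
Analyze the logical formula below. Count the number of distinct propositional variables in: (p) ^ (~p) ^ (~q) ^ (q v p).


Identify each variable that appears in the formula.
Variables found: p, q
Count = 2

2


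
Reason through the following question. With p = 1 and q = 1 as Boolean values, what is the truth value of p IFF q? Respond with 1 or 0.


p = 1, q = 1
Operation: p IFF q
Evaluate: 1 IFF 1 = 1

1


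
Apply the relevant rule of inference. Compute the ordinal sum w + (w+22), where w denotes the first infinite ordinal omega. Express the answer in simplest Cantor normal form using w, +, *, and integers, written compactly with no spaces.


Compute w + (w+22).
Ordinal + is associative but NOT commutative; for finite n>0, n + w = w but w + n stays w+n.
w + (w+22) = (w+w) + 22 = w*2+22.
Result = w*2+22

w*2+22


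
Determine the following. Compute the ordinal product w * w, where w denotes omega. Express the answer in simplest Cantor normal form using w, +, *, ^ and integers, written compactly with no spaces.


Compute w * w.
Ordinal * is associative and left-distributive over +, but NOT commutative; for finite n>1, n*w = w but w*n stays w*n.
w * w = w^2 by definition.
Result = w^2

w^2


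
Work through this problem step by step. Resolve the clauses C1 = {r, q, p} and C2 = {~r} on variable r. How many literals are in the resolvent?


Remove r from C1 and ~r from C2.
C1 remainder: {q, p}
C2 remainder: {}
Union (resolvent): {p, q}
Resolvent has 2 literal(s).

2


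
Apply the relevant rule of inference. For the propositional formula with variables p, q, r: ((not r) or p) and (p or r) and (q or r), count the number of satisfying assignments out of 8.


Evaluate all 8 assignments for p, q, r:
p=0, q=0, r=0: 0
p=0, q=0, r=1: 0
p=0, q=1, r=0: 0
p=0, q=1, r=1: 0
p=1, q=0, r=0: 0
p=1, q=0, r=1: 1
p=1, q=1, r=0: 1
p=1, q=1, r=1: 1
Satisfying count = 3

3


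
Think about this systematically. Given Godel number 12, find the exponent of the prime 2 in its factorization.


Factorize 12 by dividing by 2 repeatedly.
Division steps: 2 divides 12 exactly 2 time(s).
Exponent of 2 = 2

2


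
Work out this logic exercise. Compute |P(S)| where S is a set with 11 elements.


The power set of a set with n elements has 2^n elements.
|P(S)| = 2^11 = 2048

2048


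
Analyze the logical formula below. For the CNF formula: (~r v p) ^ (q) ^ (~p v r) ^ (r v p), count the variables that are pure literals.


Check each variable for pure literal status:
p: mixed (not pure)
q: pure positive
r: mixed (not pure)
Pure literal count = 1

1


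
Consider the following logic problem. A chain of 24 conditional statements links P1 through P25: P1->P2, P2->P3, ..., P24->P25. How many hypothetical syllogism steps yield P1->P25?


With 24 implications in a chain connecting 25 propositions:
P1->P2, P2->P3, ..., P24->P25
Steps needed = (number of implications) - 1 = 24 - 1 = 23

23


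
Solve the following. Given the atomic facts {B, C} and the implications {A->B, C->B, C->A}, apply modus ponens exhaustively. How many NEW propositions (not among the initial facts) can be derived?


Initial facts: {B, C}
Apply modus ponens to closure:
  C and C->A  =>  A
Final known: {A, B, C}
New propositions: {A}
Count = 1

1


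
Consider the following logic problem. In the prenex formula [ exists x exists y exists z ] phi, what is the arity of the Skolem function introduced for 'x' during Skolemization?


Quantifier prefix: exists x exists y exists z
'x' is existentially quantified at position 1.
No universal quantifiers precede it.
Skolem function arity = 0 (a Skolem constant)

0


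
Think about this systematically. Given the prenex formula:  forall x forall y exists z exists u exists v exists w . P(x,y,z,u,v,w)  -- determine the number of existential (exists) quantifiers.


Quantifier prefix: forall x forall y exists z exists u exists v exists w
Mark each quantifier type:
  U U E E E E
Universal count = 2, Existential count = 4
Asked for existential (exists) quantifiers: 4

4


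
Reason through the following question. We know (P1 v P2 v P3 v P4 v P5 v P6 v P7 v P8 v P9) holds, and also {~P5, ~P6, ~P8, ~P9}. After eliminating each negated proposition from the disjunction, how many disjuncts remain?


Original disjuncts (9): P1, P2, P3, P4, P5, P6, P7, P8, P9
Negated (eliminate): ~P5, ~P6, ~P8, ~P9
Remaining disjuncts: P1, P2, P3, P4, P7
Count = 9 - 4 = 5

5


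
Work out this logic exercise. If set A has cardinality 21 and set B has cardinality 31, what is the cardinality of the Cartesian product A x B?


The Cartesian product A x B contains all ordered pairs (a, b).
|A x B| = |A| * |B| = 21 * 31 = 651

651


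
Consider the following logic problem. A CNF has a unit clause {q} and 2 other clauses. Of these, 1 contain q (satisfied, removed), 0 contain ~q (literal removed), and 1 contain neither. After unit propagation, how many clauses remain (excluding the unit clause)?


Satisfied (removed): 1
Shortened (remain): 0
Unchanged (remain): 1
Remaining = 0 + 1 = 1

1


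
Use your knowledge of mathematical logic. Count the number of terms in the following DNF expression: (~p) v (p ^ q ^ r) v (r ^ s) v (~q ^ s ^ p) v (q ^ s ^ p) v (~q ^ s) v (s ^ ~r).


A DNF formula is a disjunction of terms (conjunctions).
Terms are separated by v.
Counting the disjuncts: 7 terms.

7


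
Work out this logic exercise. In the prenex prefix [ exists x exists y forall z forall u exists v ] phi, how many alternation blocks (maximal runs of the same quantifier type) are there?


Quantifier-type sequence: E E A A E  (A=forall, E=exists)
Group into maximal same-type runs:
  Ex2 | Ax2 | Ex1
Number of blocks = 3

3


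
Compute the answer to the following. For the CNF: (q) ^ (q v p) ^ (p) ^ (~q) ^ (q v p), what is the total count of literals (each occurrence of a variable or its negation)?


Counting literals in each clause:
Clause 1: 1 literal(s)
Clause 2: 2 literal(s)
Clause 3: 1 literal(s)
Clause 4: 1 literal(s)
Clause 5: 2 literal(s)
Total = 7

7


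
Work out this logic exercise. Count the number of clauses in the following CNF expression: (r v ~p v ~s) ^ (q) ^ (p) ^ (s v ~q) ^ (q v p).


A CNF formula is a conjunction of clauses.
Clauses are separated by ^.
Counting the conjuncts: 5 clauses.

5
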